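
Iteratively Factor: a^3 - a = (a + 1)*(a^2 - a) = a*(a + 1)*(a - 1)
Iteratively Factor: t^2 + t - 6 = (t - 2)*(t + 3)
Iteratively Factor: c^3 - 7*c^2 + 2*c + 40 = (c - 5)*(c^2 - 2*c - 8) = (c - 5)*(c - 4)*(c + 2)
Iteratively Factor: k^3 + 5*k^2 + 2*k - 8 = (k - 1)*(k^2 + 6*k + 8) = (k - 1)*(k + 4)*(k + 2)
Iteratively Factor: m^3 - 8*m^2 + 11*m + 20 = (m + 1)*(m^2 - 9*m + 20) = (m - 5)*(m + 1)*(m - 4)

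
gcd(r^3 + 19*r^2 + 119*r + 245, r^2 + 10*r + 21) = r + 7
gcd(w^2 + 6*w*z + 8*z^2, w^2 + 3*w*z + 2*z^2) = w + 2*z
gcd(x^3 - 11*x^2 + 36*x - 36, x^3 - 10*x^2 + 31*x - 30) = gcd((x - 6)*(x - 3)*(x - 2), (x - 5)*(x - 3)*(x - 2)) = x^2 - 5*x + 6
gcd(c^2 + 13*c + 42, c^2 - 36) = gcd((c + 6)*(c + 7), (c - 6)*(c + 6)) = c + 6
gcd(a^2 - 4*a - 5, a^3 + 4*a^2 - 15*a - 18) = a + 1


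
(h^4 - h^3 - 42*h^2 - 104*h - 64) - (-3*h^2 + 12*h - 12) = h^4 - h^3 - 39*h^2 - 116*h - 52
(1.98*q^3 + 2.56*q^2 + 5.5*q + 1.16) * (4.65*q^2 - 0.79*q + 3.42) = 9.207*q^5 + 10.3398*q^4 + 30.3242*q^3 + 9.8042*q^2 + 17.8936*q + 3.9672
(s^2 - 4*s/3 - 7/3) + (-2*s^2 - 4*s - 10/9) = -s^2 - 16*s/3 - 31/9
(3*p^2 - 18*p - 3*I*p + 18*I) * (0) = 0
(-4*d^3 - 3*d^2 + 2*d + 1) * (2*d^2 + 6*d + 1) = -8*d^5 - 30*d^4 - 18*d^3 + 11*d^2 + 8*d + 1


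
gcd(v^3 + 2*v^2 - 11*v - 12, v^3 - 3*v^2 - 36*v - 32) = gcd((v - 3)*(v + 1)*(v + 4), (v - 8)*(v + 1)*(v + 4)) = v^2 + 5*v + 4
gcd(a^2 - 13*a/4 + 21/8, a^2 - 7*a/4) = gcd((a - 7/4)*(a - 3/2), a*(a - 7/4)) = a - 7/4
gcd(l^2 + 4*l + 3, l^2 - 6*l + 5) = 1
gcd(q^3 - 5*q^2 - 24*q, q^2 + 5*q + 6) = q + 3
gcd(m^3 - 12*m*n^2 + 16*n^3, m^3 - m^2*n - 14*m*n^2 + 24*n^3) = m^2 + 2*m*n - 8*n^2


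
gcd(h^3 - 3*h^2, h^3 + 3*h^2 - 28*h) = h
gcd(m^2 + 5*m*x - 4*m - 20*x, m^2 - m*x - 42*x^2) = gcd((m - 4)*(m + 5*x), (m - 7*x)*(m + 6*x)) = 1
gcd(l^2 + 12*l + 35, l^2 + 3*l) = 1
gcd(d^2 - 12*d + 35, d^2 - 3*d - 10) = d - 5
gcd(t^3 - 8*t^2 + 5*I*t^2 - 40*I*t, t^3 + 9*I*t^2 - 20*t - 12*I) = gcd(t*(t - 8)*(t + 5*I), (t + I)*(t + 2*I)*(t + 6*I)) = 1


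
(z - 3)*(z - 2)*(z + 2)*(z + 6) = z^4 + 3*z^3 - 22*z^2 - 12*z + 72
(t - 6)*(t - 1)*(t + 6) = t^3 - t^2 - 36*t + 36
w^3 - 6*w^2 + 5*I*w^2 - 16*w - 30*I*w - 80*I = (w - 8)*(w + 2)*(w + 5*I)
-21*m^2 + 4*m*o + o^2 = (-3*m + o)*(7*m + o)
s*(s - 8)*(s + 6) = s^3 - 2*s^2 - 48*s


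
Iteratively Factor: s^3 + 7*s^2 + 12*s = (s + 4)*(s^2 + 3*s) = (s + 3)*(s + 4)*(s)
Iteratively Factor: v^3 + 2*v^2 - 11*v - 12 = (v + 4)*(v^2 - 2*v - 3) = (v - 3)*(v + 4)*(v + 1)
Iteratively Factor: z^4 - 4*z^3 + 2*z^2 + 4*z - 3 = (z - 1)*(z^3 - 3*z^2 - z + 3) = (z - 3)*(z - 1)*(z^2 - 1) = (z - 3)*(z - 1)^2*(z + 1)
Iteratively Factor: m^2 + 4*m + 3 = (m + 1)*(m + 3)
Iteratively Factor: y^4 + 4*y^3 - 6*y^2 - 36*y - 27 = (y - 3)*(y^3 + 7*y^2 + 15*y + 9) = (y - 3)*(y + 1)*(y^2 + 6*y + 9) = (y - 3)*(y + 1)*(y + 3)*(y + 3)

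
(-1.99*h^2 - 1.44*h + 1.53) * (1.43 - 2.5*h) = 4.975*h^3 + 0.7543*h^2 - 5.8842*h + 2.1879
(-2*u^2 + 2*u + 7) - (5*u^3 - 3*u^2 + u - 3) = -5*u^3 + u^2 + u + 10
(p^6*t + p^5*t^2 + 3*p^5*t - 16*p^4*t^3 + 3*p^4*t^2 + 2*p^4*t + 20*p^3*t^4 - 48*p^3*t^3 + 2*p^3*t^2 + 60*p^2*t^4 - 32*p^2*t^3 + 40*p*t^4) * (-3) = -3*p^6*t - 3*p^5*t^2 - 9*p^5*t + 48*p^4*t^3 - 9*p^4*t^2 - 6*p^4*t - 60*p^3*t^4 + 144*p^3*t^3 - 6*p^3*t^2 - 180*p^2*t^4 + 96*p^2*t^3 - 120*p*t^4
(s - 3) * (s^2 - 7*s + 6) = s^3 - 10*s^2 + 27*s - 18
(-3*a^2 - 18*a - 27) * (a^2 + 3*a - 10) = -3*a^4 - 27*a^3 - 51*a^2 + 99*a + 270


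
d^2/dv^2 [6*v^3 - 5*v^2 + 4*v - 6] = 36*v - 10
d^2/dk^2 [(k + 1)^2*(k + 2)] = 6*k + 8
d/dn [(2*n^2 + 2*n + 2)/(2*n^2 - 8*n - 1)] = 2*(-10*n^2 - 6*n + 7)/(4*n^4 - 32*n^3 + 60*n^2 + 16*n + 1)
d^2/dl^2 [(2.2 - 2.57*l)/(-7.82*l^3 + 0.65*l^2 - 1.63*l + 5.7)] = (942.970008*l^5 - 1692.80322*l^4 + 115.575726*l^3 + 1200.83004*l^2 - 631.5225*l + 52.36738)/(478.211768*l^9 - 119.24718*l^8 + 308.947086*l^7 - 1095.692405*l^6 + 238.235499*l^5 - 448.339425*l^4 + 802.781047*l^3 - 108.78849*l^2 + 158.8761*l - 185.193)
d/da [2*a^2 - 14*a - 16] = 4*a - 14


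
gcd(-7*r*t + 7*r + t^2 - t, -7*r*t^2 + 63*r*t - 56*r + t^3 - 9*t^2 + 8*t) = 7*r*t - 7*r - t^2 + t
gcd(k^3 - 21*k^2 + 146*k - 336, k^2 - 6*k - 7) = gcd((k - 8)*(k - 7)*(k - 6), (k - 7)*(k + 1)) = k - 7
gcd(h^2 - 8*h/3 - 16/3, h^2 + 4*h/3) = h + 4/3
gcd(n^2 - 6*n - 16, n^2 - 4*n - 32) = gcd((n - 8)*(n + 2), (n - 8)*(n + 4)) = n - 8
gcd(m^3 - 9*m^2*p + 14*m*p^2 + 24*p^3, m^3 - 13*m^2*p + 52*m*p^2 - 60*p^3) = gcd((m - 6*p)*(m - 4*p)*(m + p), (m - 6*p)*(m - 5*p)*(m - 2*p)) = -m + 6*p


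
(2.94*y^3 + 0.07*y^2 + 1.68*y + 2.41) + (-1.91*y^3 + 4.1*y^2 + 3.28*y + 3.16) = 1.03*y^3 + 4.17*y^2 + 4.96*y + 5.57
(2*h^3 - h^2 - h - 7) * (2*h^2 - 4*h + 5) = 4*h^5 - 10*h^4 + 12*h^3 - 15*h^2 + 23*h - 35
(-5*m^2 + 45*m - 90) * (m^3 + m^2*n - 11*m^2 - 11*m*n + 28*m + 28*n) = -5*m^5 - 5*m^4*n + 100*m^4 + 100*m^3*n - 725*m^3 - 725*m^2*n + 2250*m^2 + 2250*m*n - 2520*m - 2520*n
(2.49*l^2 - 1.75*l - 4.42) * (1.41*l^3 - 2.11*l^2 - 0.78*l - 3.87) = 3.5109*l^5 - 7.7214*l^4 - 4.4819*l^3 + 1.0549*l^2 + 10.2201*l + 17.1054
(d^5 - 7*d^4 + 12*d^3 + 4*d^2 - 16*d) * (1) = d^5 - 7*d^4 + 12*d^3 + 4*d^2 - 16*d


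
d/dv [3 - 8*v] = -8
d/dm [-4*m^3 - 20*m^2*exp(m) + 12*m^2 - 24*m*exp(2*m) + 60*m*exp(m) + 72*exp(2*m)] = -20*m^2*exp(m) - 12*m^2 - 48*m*exp(2*m) + 20*m*exp(m) + 24*m + 120*exp(2*m) + 60*exp(m)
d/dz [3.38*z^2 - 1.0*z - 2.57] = 6.76*z - 1.0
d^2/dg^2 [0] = 0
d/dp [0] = 0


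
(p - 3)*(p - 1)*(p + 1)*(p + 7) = p^4 + 4*p^3 - 22*p^2 - 4*p + 21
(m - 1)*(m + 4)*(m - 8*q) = m^3 - 8*m^2*q + 3*m^2 - 24*m*q - 4*m + 32*q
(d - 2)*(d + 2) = d^2 - 4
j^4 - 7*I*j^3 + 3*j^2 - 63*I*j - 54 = (j - 6*I)*(j - 3*I)*(j - I)*(j + 3*I)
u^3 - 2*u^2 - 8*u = u*(u - 4)*(u + 2)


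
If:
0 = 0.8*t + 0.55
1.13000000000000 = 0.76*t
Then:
No Solution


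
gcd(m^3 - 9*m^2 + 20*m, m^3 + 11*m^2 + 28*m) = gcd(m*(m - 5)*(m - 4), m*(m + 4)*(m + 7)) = m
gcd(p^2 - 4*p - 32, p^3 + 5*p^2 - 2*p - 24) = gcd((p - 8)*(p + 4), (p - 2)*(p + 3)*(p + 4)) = p + 4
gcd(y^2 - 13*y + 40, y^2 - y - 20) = y - 5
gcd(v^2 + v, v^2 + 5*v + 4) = v + 1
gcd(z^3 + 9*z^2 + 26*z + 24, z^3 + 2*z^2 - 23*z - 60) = z^2 + 7*z + 12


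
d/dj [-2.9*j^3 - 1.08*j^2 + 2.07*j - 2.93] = -8.7*j^2 - 2.16*j + 2.07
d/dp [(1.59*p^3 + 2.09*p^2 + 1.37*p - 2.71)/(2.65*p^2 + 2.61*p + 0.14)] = (4.2135*p^4 + 8.2998*p^3 + 2.4922*p^2 + 14.9482*p + 7.2649)/(7.0225*p^4 + 13.833*p^3 + 7.5541*p^2 + 0.7308*p + 0.0196)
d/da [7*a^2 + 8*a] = 14*a + 8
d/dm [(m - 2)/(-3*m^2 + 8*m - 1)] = 3*(m^2 - 4*m + 5)/(9*m^4 - 48*m^3 + 70*m^2 - 16*m + 1)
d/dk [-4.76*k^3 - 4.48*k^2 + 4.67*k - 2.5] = -14.28*k^2 - 8.96*k + 4.67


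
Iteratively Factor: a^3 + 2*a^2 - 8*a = (a - 2)*(a^2 + 4*a) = a*(a - 2)*(a + 4)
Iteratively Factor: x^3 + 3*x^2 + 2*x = (x + 2)*(x^2 + x) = x*(x + 2)*(x + 1)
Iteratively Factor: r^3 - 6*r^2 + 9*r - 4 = (r - 1)*(r^2 - 5*r + 4) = (r - 1)^2*(r - 4)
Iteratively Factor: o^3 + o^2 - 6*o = (o + 3)*(o^2 - 2*o) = o*(o + 3)*(o - 2)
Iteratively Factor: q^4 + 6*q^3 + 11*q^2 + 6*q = (q + 1)*(q^3 + 5*q^2 + 6*q) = (q + 1)*(q + 2)*(q^2 + 3*q) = (q + 1)*(q + 2)*(q + 3)*(q)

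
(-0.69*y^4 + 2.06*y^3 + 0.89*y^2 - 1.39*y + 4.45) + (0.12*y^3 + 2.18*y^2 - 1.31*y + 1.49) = -0.69*y^4 + 2.18*y^3 + 3.07*y^2 - 2.7*y + 5.94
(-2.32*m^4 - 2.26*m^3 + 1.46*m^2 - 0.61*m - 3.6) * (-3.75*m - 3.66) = 8.7*m^5 + 16.9662*m^4 + 2.7966*m^3 - 3.0561*m^2 + 15.7326*m + 13.176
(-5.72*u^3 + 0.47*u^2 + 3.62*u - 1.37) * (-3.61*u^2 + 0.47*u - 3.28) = 20.6492*u^5 - 4.3851*u^4 + 5.9143*u^3 + 5.1055*u^2 - 12.5175*u + 4.4936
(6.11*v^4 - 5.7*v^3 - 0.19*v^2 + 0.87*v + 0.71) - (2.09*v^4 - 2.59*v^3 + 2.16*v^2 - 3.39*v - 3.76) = 4.02*v^4 - 3.11*v^3 - 2.35*v^2 + 4.26*v + 4.47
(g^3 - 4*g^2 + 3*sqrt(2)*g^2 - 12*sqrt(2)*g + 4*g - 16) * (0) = 0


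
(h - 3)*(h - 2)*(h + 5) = h^3 - 19*h + 30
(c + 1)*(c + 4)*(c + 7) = c^3 + 12*c^2 + 39*c + 28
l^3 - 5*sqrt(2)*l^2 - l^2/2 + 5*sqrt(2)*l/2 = l*(l - 1/2)*(l - 5*sqrt(2))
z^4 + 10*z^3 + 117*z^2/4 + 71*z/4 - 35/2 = (z - 1/2)*(z + 2)*(z + 7/2)*(z + 5)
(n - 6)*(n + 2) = n^2 - 4*n - 12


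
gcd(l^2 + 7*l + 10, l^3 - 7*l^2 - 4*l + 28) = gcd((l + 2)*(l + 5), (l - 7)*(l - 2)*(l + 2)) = l + 2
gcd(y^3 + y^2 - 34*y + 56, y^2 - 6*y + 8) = y^2 - 6*y + 8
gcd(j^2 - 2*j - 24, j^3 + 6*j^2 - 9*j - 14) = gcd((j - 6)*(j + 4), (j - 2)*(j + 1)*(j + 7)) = 1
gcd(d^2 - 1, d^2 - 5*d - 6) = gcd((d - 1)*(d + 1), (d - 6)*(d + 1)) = d + 1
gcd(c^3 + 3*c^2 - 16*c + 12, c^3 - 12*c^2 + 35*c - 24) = c - 1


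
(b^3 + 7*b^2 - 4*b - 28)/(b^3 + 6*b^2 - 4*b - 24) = (b + 7)/(b + 6)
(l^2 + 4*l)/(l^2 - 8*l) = (l + 4)/(l - 8)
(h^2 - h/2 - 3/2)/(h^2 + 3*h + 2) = (h - 3/2)/(h + 2)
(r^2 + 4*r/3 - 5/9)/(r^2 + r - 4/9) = (3*r + 5)/(3*r + 4)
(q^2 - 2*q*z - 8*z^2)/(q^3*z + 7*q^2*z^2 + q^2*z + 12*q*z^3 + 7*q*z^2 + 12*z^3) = (q^2 - 2*q*z - 8*z^2)/(z*(q^3 + 7*q^2*z + q^2 + 12*q*z^2 + 7*q*z + 12*z^2))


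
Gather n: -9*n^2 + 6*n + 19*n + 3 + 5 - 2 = -9*n^2 + 25*n + 6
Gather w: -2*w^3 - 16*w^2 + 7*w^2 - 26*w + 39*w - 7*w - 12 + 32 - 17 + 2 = -2*w^3 - 9*w^2 + 6*w + 5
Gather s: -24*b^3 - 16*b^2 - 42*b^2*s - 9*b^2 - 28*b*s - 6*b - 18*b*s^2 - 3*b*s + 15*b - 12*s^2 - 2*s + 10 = -24*b^3 - 25*b^2 + 9*b + s^2*(-18*b - 12) + s*(-42*b^2 - 31*b - 2) + 10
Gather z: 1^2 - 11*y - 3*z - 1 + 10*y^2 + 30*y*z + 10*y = 10*y^2 - y + z*(30*y - 3)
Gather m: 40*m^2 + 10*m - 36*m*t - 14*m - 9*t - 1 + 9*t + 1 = 40*m^2 + m*(-36*t - 4)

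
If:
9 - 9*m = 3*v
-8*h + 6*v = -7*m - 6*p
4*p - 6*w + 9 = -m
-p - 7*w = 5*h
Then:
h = 39/86 - 208*w/129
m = 226*w/129 + 3/43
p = 137*w/129 - 195/86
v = 120/43 - 226*w/43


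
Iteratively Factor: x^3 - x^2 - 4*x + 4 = (x + 2)*(x^2 - 3*x + 2) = (x - 1)*(x + 2)*(x - 2)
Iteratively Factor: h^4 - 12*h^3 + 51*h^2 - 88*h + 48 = (h - 1)*(h^3 - 11*h^2 + 40*h - 48) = (h - 3)*(h - 1)*(h^2 - 8*h + 16) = (h - 4)*(h - 3)*(h - 1)*(h - 4)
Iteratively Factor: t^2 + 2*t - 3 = (t - 1)*(t + 3)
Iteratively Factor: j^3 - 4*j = (j + 2)*(j^2 - 2*j) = (j - 2)*(j + 2)*(j)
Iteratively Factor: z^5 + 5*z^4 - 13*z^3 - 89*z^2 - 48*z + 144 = (z - 4)*(z^4 + 9*z^3 + 23*z^2 + 3*z - 36) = (z - 4)*(z + 4)*(z^3 + 5*z^2 + 3*z - 9) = (z - 4)*(z + 3)*(z + 4)*(z^2 + 2*z - 3) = (z - 4)*(z + 3)^2*(z + 4)*(z - 1)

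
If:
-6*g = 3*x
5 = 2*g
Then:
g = 5/2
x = -5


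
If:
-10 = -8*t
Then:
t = 5/4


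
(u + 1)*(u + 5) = u^2 + 6*u + 5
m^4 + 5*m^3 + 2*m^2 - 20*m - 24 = (m - 2)*(m + 2)^2*(m + 3)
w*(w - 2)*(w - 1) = w^3 - 3*w^2 + 2*w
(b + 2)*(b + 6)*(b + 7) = b^3 + 15*b^2 + 68*b + 84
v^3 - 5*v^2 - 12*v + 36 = (v - 6)*(v - 2)*(v + 3)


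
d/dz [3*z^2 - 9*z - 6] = 6*z - 9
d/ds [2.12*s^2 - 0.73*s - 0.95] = 4.24*s - 0.73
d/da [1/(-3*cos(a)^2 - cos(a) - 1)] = -(6*cos(a) + 1)*sin(a)/(3*cos(a)^2 + cos(a) + 1)^2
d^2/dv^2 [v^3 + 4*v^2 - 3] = 6*v + 8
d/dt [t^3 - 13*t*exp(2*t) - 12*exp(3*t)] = 3*t^2 - 26*t*exp(2*t) - 36*exp(3*t) - 13*exp(2*t)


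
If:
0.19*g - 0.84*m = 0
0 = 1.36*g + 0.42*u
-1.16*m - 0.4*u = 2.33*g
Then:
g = 0.00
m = 0.00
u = 0.00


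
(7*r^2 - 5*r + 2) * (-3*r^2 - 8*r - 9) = -21*r^4 - 41*r^3 - 29*r^2 + 29*r - 18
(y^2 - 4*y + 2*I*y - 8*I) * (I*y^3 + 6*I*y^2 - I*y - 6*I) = I*y^5 - 2*y^4 + 2*I*y^4 - 4*y^3 - 25*I*y^3 + 50*y^2 - 2*I*y^2 + 4*y + 24*I*y - 48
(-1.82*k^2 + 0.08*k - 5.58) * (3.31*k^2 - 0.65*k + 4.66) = -6.0242*k^4 + 1.4478*k^3 - 27.003*k^2 + 3.9998*k - 26.0028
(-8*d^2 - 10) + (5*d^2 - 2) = -3*d^2 - 12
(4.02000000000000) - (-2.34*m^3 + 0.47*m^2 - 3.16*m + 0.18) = 2.34*m^3 - 0.47*m^2 + 3.16*m + 3.84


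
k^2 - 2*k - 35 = (k - 7)*(k + 5)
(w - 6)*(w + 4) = w^2 - 2*w - 24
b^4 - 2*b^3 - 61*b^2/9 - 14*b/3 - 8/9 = (b - 4)*(b + 1/3)*(b + 2/3)*(b + 1)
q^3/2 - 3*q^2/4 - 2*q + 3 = (q/2 + 1)*(q - 2)*(q - 3/2)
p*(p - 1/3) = p^2 - p/3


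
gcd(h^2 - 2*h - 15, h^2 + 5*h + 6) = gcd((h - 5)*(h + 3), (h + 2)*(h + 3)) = h + 3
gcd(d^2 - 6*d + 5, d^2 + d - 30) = d - 5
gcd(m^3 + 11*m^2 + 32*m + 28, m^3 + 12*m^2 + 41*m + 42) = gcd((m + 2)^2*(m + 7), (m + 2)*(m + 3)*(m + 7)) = m^2 + 9*m + 14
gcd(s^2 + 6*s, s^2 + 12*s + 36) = s + 6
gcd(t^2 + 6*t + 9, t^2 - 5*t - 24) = t + 3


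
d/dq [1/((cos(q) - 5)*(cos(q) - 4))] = (2*cos(q) - 9)*sin(q)/((cos(q) - 5)^2*(cos(q) - 4)^2)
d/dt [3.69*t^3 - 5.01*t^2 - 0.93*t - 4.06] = 11.07*t^2 - 10.02*t - 0.93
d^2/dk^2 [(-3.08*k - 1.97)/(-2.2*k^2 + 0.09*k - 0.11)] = ((3.08*k + 1.97)*(4.4*k - 0.09)*(8.8*k - 0.18) - (40.656*k + 8.1136)*(2.2*k^2 - 0.09*k + 0.11))/(2.2*k^2 - 0.09*k + 0.11)^3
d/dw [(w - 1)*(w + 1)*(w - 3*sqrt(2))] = 3*w^2 - 6*sqrt(2)*w - 1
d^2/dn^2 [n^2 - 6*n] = 2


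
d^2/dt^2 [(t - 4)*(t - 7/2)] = 2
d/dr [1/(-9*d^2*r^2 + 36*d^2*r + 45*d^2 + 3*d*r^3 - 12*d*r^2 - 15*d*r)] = (6*d*r - 12*d - 3*r^2 + 8*r + 5)/(3*d*(3*d*r^2 - 12*d*r - 15*d - r^3 + 4*r^2 + 5*r)^2)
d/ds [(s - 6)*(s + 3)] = 2*s - 3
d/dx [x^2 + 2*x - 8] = 2*x + 2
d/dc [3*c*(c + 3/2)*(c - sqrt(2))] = 9*c^2 - 6*sqrt(2)*c + 9*c - 9*sqrt(2)/2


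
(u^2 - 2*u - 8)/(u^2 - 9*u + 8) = (u^2 - 2*u - 8)/(u^2 - 9*u + 8)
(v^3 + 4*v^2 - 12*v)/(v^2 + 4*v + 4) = v*(v^2 + 4*v - 12)/(v^2 + 4*v + 4)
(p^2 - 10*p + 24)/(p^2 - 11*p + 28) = (p - 6)/(p - 7)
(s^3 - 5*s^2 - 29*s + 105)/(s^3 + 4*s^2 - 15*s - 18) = (s^2 - 2*s - 35)/(s^2 + 7*s + 6)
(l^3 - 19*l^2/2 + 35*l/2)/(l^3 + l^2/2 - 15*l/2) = (l - 7)/(l + 3)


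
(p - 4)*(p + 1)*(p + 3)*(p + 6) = p^4 + 6*p^3 - 13*p^2 - 90*p - 72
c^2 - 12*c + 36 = (c - 6)^2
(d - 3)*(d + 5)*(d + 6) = d^3 + 8*d^2 - 3*d - 90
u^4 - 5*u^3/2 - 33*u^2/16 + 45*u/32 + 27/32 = (u - 3)*(u - 3/4)*(u + 1/2)*(u + 3/4)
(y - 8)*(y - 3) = y^2 - 11*y + 24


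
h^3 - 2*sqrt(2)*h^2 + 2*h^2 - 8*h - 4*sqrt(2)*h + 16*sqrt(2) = (h - 2)*(h + 4)*(h - 2*sqrt(2))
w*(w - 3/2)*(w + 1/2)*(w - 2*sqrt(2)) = w^4 - 2*sqrt(2)*w^3 - w^3 - 3*w^2/4 + 2*sqrt(2)*w^2 + 3*sqrt(2)*w/2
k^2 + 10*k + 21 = (k + 3)*(k + 7)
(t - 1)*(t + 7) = t^2 + 6*t - 7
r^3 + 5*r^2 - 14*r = r*(r - 2)*(r + 7)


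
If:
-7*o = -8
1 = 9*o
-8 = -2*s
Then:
No Solution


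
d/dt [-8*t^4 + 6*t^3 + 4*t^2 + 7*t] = -32*t^3 + 18*t^2 + 8*t + 7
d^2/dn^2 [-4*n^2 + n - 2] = -8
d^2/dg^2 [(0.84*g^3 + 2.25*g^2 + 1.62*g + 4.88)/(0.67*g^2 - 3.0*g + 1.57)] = (-4.44089209850063e-16*g^5 + 23.852244*g^3 - 24.795258*g^2 - 56.654172*g + 103.925906)/(0.300763*g^6 - 4.0401*g^5 + 20.204319*g^4 - 45.9342*g^3 + 47.344449*g^2 - 22.1841*g + 3.869893)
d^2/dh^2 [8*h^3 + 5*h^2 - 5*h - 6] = 48*h + 10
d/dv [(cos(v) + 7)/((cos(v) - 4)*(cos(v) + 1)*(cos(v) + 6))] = 2*(cos(v)^3 + 12*cos(v)^2 + 21*cos(v) - 65)*sin(v)/((cos(v) - 4)^2*(cos(v) + 1)^2*(cos(v) + 6)^2)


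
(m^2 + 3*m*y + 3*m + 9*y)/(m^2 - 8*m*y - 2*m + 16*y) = (m^2 + 3*m*y + 3*m + 9*y)/(m^2 - 8*m*y - 2*m + 16*y)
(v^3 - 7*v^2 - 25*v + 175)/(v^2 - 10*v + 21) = (v^2 - 25)/(v - 3)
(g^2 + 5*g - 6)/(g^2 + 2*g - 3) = (g + 6)/(g + 3)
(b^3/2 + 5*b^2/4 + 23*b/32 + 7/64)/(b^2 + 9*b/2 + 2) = (b^2/2 + b + 7/32)/(b + 4)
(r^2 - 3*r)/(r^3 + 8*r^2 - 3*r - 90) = r/(r^2 + 11*r + 30)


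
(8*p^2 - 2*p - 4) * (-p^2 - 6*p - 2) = -8*p^4 - 46*p^3 + 28*p + 8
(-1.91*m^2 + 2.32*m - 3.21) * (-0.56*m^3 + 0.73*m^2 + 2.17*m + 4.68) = 1.0696*m^5 - 2.6935*m^4 - 0.653499999999999*m^3 - 6.2477*m^2 + 3.8919*m - 15.0228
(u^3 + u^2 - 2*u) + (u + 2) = u^3 + u^2 - u + 2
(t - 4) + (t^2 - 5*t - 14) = t^2 - 4*t - 18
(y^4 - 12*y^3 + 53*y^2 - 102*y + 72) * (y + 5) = y^5 - 7*y^4 - 7*y^3 + 163*y^2 - 438*y + 360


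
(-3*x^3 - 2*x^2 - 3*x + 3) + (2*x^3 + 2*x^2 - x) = -x^3 - 4*x + 3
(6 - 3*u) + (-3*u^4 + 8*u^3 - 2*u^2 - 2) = -3*u^4 + 8*u^3 - 2*u^2 - 3*u + 4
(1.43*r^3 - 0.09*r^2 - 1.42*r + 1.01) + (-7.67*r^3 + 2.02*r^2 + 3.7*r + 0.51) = -6.24*r^3 + 1.93*r^2 + 2.28*r + 1.52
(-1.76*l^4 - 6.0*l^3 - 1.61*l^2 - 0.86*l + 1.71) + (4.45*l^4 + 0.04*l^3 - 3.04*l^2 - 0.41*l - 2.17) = 2.69*l^4 - 5.96*l^3 - 4.65*l^2 - 1.27*l - 0.46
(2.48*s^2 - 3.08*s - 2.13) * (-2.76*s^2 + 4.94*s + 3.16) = -6.8448*s^4 + 20.752*s^3 - 1.4996*s^2 - 20.255*s - 6.7308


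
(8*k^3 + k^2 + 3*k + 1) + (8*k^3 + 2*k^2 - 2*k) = 16*k^3 + 3*k^2 + k + 1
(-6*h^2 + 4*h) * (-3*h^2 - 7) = 18*h^4 - 12*h^3 + 42*h^2 - 28*h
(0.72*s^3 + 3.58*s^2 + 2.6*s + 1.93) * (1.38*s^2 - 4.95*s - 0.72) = 0.9936*s^5 + 1.3764*s^4 - 14.6514*s^3 - 12.7842*s^2 - 11.4255*s - 1.3896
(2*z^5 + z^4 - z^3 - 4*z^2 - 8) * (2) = 4*z^5 + 2*z^4 - 2*z^3 - 8*z^2 - 16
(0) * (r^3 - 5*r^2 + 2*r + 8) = 0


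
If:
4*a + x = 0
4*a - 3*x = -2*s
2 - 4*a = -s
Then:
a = 1/6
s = -4/3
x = -2/3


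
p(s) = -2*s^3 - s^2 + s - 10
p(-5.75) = 331.41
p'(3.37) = -73.88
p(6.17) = -511.67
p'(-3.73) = -75.02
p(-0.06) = -10.06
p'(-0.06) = 1.10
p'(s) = -6*s^2 - 2*s + 1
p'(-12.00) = -839.00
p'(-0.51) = 0.46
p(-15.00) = 6500.00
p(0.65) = -10.32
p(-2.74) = 20.89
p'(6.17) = -239.75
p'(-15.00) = -1319.00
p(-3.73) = 76.15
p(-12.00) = 3290.00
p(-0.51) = -10.50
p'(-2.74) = -38.57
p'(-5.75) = -185.88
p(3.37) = -94.53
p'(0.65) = -2.84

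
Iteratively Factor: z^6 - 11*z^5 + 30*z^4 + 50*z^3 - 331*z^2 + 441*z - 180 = (z - 1)*(z^5 - 10*z^4 + 20*z^3 + 70*z^2 - 261*z + 180) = (z - 4)*(z - 1)*(z^4 - 6*z^3 - 4*z^2 + 54*z - 45) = (z - 4)*(z - 1)*(z + 3)*(z^3 - 9*z^2 + 23*z - 15) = (z - 4)*(z - 1)^2*(z + 3)*(z^2 - 8*z + 15) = (z - 4)*(z - 3)*(z - 1)^2*(z + 3)*(z - 5)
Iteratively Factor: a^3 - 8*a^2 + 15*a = (a)*(a^2 - 8*a + 15) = a*(a - 5)*(a - 3)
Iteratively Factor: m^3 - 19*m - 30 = (m + 2)*(m^2 - 2*m - 15) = (m + 2)*(m + 3)*(m - 5)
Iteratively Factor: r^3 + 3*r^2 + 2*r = (r + 1)*(r^2 + 2*r) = r*(r + 1)*(r + 2)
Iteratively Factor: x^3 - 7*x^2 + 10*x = (x - 2)*(x^2 - 5*x) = x*(x - 2)*(x - 5)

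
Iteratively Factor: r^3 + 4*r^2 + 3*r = (r)*(r^2 + 4*r + 3) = r*(r + 1)*(r + 3)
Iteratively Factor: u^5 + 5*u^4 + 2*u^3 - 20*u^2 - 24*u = (u + 3)*(u^4 + 2*u^3 - 4*u^2 - 8*u) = u*(u + 3)*(u^3 + 2*u^2 - 4*u - 8) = u*(u - 2)*(u + 3)*(u^2 + 4*u + 4) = u*(u - 2)*(u + 2)*(u + 3)*(u + 2)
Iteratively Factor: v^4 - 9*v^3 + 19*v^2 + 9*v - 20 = (v - 5)*(v^3 - 4*v^2 - v + 4) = (v - 5)*(v - 4)*(v^2 - 1) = (v - 5)*(v - 4)*(v + 1)*(v - 1)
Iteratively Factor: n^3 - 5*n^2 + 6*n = (n - 2)*(n^2 - 3*n) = n*(n - 2)*(n - 3)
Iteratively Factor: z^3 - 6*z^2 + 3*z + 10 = (z - 2)*(z^2 - 4*z - 5) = (z - 2)*(z + 1)*(z - 5)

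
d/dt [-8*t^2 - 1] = -16*t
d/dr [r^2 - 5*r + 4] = 2*r - 5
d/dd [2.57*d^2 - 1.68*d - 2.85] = 5.14*d - 1.68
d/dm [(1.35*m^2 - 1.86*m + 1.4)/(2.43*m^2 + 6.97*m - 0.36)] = (13.9293*m^2 - 7.776*m - 9.0884)/(5.9049*m^4 + 33.8742*m^3 + 46.8313*m^2 - 5.0184*m + 0.1296)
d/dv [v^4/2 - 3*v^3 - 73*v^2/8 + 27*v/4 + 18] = 2*v^3 - 9*v^2 - 73*v/4 + 27/4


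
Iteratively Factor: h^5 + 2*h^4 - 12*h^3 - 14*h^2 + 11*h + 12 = (h + 4)*(h^4 - 2*h^3 - 4*h^2 + 2*h + 3) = (h + 1)*(h + 4)*(h^3 - 3*h^2 - h + 3) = (h + 1)^2*(h + 4)*(h^2 - 4*h + 3) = (h - 1)*(h + 1)^2*(h + 4)*(h - 3)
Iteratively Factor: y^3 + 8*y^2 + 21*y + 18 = (y + 3)*(y^2 + 5*y + 6) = (y + 3)^2*(y + 2)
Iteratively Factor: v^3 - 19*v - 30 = (v - 5)*(v^2 + 5*v + 6) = (v - 5)*(v + 2)*(v + 3)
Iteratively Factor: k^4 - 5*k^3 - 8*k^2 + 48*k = (k)*(k^3 - 5*k^2 - 8*k + 48) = k*(k - 4)*(k^2 - k - 12) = k*(k - 4)*(k + 3)*(k - 4)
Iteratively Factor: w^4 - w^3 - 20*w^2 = (w + 4)*(w^3 - 5*w^2) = w*(w + 4)*(w^2 - 5*w) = w^2*(w + 4)*(w - 5)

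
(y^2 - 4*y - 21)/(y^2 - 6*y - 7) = (y + 3)/(y + 1)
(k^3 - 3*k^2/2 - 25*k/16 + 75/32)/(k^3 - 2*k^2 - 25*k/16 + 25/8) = (k - 3/2)/(k - 2)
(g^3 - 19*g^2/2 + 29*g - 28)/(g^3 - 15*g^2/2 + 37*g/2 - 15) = (2*g^2 - 15*g + 28)/(2*g^2 - 11*g + 15)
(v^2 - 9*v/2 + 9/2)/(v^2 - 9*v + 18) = (v - 3/2)/(v - 6)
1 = 1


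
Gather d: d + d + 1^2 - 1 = 2*d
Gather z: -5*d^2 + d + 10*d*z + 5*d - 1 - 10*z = -5*d^2 + 6*d + z*(10*d - 10) - 1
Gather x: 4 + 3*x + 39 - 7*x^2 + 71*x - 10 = -7*x^2 + 74*x + 33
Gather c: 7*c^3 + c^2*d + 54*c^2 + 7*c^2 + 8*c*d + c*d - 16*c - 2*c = 7*c^3 + c^2*(d + 61) + c*(9*d - 18)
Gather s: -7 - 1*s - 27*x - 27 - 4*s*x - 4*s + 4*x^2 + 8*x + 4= s*(-4*x - 5) + 4*x^2 - 19*x - 30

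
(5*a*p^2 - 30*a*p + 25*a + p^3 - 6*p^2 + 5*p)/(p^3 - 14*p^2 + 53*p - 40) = (5*a + p)/(p - 8)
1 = 1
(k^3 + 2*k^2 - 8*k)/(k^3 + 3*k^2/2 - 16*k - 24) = 2*k*(k - 2)/(2*k^2 - 5*k - 12)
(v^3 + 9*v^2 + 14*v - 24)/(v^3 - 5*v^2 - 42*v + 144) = (v^2 + 3*v - 4)/(v^2 - 11*v + 24)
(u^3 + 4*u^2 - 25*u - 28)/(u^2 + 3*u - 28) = u + 1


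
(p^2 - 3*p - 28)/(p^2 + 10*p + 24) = (p - 7)/(p + 6)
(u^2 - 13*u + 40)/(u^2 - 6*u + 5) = (u - 8)/(u - 1)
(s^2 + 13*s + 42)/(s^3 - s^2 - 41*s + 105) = (s + 6)/(s^2 - 8*s + 15)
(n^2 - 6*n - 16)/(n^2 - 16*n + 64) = (n + 2)/(n - 8)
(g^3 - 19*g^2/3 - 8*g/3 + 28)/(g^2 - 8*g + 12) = (3*g^2 - g - 14)/(3*(g - 2))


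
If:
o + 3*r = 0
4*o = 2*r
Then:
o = 0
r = 0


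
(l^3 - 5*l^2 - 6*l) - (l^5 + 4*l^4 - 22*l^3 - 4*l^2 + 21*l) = -l^5 - 4*l^4 + 23*l^3 - l^2 - 27*l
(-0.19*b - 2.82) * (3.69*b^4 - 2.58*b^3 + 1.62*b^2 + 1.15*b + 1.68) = -0.7011*b^5 - 9.9156*b^4 + 6.9678*b^3 - 4.7869*b^2 - 3.5622*b - 4.7376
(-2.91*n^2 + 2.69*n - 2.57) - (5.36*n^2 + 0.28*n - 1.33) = -8.27*n^2 + 2.41*n - 1.24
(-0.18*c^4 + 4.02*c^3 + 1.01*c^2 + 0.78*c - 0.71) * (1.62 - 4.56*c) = 0.8208*c^5 - 18.6228*c^4 + 1.9068*c^3 - 1.9206*c^2 + 4.5012*c - 1.1502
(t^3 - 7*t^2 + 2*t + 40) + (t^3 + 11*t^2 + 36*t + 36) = 2*t^3 + 4*t^2 + 38*t + 76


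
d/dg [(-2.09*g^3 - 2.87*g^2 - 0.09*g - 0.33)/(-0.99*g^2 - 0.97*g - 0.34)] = (2.0691*g^4 + 4.0546*g^3 + 4.8266*g^2 + 1.2982*g - 0.2895)/(0.9801*g^4 + 1.9206*g^3 + 1.6141*g^2 + 0.6596*g + 0.1156)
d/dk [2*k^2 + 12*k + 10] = 4*k + 12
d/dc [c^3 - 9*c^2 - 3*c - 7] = 3*c^2 - 18*c - 3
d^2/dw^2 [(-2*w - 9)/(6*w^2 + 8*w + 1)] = 4*(-8*(2*w + 9)*(3*w + 2)^2 + (18*w + 35)*(6*w^2 + 8*w + 1))/(6*w^2 + 8*w + 1)^3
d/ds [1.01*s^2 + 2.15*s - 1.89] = 2.02*s + 2.15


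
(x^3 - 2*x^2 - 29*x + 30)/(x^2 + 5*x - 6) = (x^2 - x - 30)/(x + 6)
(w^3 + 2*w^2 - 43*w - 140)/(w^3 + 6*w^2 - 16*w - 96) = (w^2 - 2*w - 35)/(w^2 + 2*w - 24)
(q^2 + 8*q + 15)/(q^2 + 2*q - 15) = (q + 3)/(q - 3)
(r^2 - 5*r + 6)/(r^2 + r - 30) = (r^2 - 5*r + 6)/(r^2 + r - 30)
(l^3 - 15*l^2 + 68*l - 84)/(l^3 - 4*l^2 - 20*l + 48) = (l - 7)/(l + 4)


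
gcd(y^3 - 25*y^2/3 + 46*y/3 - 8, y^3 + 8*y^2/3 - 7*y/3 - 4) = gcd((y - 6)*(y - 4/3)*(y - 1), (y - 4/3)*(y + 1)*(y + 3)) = y - 4/3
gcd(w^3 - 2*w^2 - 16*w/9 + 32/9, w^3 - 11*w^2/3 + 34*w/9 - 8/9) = w^2 - 10*w/3 + 8/3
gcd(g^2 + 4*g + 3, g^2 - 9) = g + 3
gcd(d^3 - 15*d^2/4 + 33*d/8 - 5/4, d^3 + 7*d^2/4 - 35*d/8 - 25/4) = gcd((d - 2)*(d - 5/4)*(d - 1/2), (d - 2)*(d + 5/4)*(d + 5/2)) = d - 2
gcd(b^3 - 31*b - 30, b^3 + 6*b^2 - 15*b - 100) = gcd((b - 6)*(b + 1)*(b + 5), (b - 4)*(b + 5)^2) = b + 5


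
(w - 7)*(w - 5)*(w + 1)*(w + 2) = w^4 - 9*w^3 + w^2 + 81*w + 70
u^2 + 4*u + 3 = (u + 1)*(u + 3)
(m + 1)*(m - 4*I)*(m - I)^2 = m^4 + m^3 - 6*I*m^3 - 9*m^2 - 6*I*m^2 - 9*m + 4*I*m + 4*I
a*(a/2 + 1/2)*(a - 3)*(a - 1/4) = a^4/2 - 9*a^3/8 - 5*a^2/4 + 3*a/8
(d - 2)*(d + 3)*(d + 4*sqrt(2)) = d^3 + d^2 + 4*sqrt(2)*d^2 - 6*d + 4*sqrt(2)*d - 24*sqrt(2)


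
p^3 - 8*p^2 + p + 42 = (p - 7)*(p - 3)*(p + 2)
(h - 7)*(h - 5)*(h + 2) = h^3 - 10*h^2 + 11*h + 70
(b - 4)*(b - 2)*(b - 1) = b^3 - 7*b^2 + 14*b - 8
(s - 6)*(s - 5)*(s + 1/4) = s^3 - 43*s^2/4 + 109*s/4 + 15/2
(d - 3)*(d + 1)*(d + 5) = d^3 + 3*d^2 - 13*d - 15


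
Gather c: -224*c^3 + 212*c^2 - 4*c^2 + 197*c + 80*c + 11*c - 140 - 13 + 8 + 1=-224*c^3 + 208*c^2 + 288*c - 144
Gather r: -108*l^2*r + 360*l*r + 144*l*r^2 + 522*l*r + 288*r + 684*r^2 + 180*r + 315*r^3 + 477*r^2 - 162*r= 315*r^3 + r^2*(144*l + 1161) + r*(-108*l^2 + 882*l + 306)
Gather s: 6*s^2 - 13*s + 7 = 6*s^2 - 13*s + 7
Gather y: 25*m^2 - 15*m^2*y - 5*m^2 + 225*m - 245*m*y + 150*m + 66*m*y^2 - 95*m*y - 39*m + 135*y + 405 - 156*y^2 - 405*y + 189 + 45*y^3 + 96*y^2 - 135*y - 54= 20*m^2 + 336*m + 45*y^3 + y^2*(66*m - 60) + y*(-15*m^2 - 340*m - 405) + 540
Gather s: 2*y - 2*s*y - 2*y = -2*s*y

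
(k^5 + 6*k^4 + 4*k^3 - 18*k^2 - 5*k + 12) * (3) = 3*k^5 + 18*k^4 + 12*k^3 - 54*k^2 - 15*k + 36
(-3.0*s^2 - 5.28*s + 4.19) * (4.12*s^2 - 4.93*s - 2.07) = -12.36*s^4 - 6.9636*s^3 + 49.5032*s^2 - 9.7271*s - 8.6733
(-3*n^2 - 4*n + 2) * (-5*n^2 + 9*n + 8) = 15*n^4 - 7*n^3 - 70*n^2 - 14*n + 16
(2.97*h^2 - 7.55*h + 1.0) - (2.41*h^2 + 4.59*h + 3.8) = 0.56*h^2 - 12.14*h - 2.8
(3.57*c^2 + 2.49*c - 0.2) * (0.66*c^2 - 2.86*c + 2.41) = 2.3562*c^4 - 8.5668*c^3 + 1.3503*c^2 + 6.5729*c - 0.482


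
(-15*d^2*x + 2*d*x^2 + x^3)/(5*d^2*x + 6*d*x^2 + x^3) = (-3*d + x)/(d + x)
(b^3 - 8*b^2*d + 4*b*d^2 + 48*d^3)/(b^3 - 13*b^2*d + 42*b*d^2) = (b^2 - 2*b*d - 8*d^2)/(b*(b - 7*d))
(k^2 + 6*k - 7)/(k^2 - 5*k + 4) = (k + 7)/(k - 4)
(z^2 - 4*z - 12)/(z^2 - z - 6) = (z - 6)/(z - 3)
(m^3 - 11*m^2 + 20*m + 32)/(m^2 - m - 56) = (m^2 - 3*m - 4)/(m + 7)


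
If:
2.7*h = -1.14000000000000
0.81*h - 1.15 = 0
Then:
No Solution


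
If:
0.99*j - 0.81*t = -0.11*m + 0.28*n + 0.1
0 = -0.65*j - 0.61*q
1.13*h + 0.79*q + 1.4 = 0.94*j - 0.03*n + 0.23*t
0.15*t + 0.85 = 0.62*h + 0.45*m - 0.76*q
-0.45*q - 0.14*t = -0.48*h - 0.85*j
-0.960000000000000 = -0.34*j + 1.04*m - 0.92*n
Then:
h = -1.03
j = 0.29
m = 2.53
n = 3.80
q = -0.31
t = -0.73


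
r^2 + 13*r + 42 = (r + 6)*(r + 7)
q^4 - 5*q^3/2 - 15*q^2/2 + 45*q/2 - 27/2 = (q - 3)*(q - 3/2)*(q - 1)*(q + 3)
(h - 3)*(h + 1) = h^2 - 2*h - 3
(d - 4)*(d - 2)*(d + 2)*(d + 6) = d^4 + 2*d^3 - 28*d^2 - 8*d + 96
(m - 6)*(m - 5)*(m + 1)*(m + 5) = m^4 - 5*m^3 - 31*m^2 + 125*m + 150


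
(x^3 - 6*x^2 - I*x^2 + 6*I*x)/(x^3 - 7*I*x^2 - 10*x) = (-x^2 + 6*x + I*x - 6*I)/(-x^2 + 7*I*x + 10)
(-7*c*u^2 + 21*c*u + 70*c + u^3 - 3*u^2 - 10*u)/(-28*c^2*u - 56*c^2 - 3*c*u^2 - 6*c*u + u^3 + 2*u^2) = (u - 5)/(4*c + u)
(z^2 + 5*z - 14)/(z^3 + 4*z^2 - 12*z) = (z + 7)/(z*(z + 6))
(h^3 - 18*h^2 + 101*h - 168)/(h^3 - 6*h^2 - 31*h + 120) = (h - 7)/(h + 5)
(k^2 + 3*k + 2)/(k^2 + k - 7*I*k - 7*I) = (k + 2)/(k - 7*I)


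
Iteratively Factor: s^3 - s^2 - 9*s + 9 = (s - 3)*(s^2 + 2*s - 3) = (s - 3)*(s + 3)*(s - 1)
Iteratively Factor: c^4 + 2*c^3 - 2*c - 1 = (c + 1)*(c^3 + c^2 - c - 1) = (c + 1)^2*(c^2 - 1) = (c - 1)*(c + 1)^2*(c + 1)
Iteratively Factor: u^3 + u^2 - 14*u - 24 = (u + 2)*(u^2 - u - 12) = (u + 2)*(u + 3)*(u - 4)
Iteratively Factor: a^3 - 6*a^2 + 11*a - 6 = (a - 1)*(a^2 - 5*a + 6) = (a - 2)*(a - 1)*(a - 3)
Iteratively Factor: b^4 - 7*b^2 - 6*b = (b - 3)*(b^3 + 3*b^2 + 2*b) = (b - 3)*(b + 1)*(b^2 + 2*b) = (b - 3)*(b + 1)*(b + 2)*(b)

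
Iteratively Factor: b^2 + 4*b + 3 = (b + 3)*(b + 1)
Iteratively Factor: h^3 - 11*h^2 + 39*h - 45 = (h - 3)*(h^2 - 8*h + 15) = (h - 5)*(h - 3)*(h - 3)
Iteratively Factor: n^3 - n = (n)*(n^2 - 1) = n*(n + 1)*(n - 1)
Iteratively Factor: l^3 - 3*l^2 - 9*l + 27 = (l + 3)*(l^2 - 6*l + 9) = (l - 3)*(l + 3)*(l - 3)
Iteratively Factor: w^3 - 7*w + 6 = (w - 1)*(w^2 + w - 6) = (w - 2)*(w - 1)*(w + 3)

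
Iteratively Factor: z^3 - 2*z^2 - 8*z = (z)*(z^2 - 2*z - 8) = z*(z + 2)*(z - 4)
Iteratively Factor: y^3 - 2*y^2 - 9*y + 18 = (y - 2)*(y^2 - 9) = (y - 3)*(y - 2)*(y + 3)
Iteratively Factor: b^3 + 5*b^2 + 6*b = (b + 2)*(b^2 + 3*b) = b*(b + 2)*(b + 3)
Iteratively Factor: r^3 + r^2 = (r)*(r^2 + r) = r*(r + 1)*(r)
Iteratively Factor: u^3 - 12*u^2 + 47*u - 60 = (u - 5)*(u^2 - 7*u + 12) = (u - 5)*(u - 3)*(u - 4)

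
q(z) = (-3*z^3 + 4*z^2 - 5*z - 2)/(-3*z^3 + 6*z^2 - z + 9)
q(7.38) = 1.17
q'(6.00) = -0.08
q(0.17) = -0.31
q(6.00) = 1.25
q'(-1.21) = -0.41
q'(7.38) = -0.04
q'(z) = (-9*z^2 + 8*z - 5)/(-3*z^3 + 6*z^2 - z + 9) + (9*z^2 - 12*z + 1)*(-3*z^3 + 4*z^2 - 5*z - 2)/(-3*z^3 + 6*z^2 - z + 9)^2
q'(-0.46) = -0.86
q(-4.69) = 0.92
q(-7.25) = 0.94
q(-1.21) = 0.63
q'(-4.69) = -0.01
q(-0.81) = 0.41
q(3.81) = 1.75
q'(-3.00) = -0.04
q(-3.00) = 0.88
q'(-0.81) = -0.69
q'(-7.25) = -0.01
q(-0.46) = 0.13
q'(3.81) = -0.61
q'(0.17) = -0.41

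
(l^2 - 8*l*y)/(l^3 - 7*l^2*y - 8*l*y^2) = 1/(l + y)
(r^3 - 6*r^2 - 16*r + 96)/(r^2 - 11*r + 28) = (r^2 - 2*r - 24)/(r - 7)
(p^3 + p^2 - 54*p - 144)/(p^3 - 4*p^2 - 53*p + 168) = (p^2 + 9*p + 18)/(p^2 + 4*p - 21)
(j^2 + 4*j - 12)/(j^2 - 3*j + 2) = (j + 6)/(j - 1)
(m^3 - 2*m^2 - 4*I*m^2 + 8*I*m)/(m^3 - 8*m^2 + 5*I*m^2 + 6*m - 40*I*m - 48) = (m^3 + m^2*(-2 - 4*I) + 8*I*m)/(m^3 + m^2*(-8 + 5*I) + m*(6 - 40*I) - 48)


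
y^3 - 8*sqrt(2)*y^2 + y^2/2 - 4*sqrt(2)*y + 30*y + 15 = (y + 1/2)*(y - 5*sqrt(2))*(y - 3*sqrt(2))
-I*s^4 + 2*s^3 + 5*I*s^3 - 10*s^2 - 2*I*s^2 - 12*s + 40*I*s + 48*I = (s - 6)*(s - 2*I)*(s + 4*I)*(-I*s - I)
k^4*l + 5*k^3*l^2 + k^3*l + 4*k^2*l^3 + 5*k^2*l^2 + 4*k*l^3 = k*(k + l)*(k + 4*l)*(k*l + l)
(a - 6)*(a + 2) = a^2 - 4*a - 12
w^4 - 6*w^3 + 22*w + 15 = (w - 5)*(w - 3)*(w + 1)^2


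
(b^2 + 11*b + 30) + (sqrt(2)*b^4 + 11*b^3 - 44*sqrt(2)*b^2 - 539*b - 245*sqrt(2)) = sqrt(2)*b^4 + 11*b^3 - 44*sqrt(2)*b^2 + b^2 - 528*b - 245*sqrt(2) + 30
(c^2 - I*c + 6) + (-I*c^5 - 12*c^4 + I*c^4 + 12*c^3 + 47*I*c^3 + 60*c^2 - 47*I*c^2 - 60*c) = -I*c^5 - 12*c^4 + I*c^4 + 12*c^3 + 47*I*c^3 + 61*c^2 - 47*I*c^2 - 60*c - I*c + 6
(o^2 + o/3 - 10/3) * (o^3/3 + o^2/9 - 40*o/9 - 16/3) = o^5/3 + 2*o^4/9 - 149*o^3/27 - 194*o^2/27 + 352*o/27 + 160/9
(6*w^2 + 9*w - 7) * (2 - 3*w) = -18*w^3 - 15*w^2 + 39*w - 14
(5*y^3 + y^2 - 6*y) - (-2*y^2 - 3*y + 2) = 5*y^3 + 3*y^2 - 3*y - 2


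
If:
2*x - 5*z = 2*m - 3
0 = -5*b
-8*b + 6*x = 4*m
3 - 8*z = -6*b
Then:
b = 0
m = 27/16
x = 9/8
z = 3/8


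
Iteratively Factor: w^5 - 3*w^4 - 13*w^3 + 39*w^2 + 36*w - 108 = (w + 3)*(w^4 - 6*w^3 + 5*w^2 + 24*w - 36) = (w - 3)*(w + 3)*(w^3 - 3*w^2 - 4*w + 12) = (w - 3)*(w + 2)*(w + 3)*(w^2 - 5*w + 6) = (w - 3)^2*(w + 2)*(w + 3)*(w - 2)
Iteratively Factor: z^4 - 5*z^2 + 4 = (z - 2)*(z^3 + 2*z^2 - z - 2) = (z - 2)*(z - 1)*(z^2 + 3*z + 2) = (z - 2)*(z - 1)*(z + 1)*(z + 2)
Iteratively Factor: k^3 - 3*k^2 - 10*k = (k + 2)*(k^2 - 5*k) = (k - 5)*(k + 2)*(k)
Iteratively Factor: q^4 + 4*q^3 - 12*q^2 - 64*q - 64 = (q - 4)*(q^3 + 8*q^2 + 20*q + 16) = (q - 4)*(q + 4)*(q^2 + 4*q + 4) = (q - 4)*(q + 2)*(q + 4)*(q + 2)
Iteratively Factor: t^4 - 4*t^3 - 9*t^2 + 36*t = (t - 3)*(t^3 - t^2 - 12*t) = t*(t - 3)*(t^2 - t - 12) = t*(t - 4)*(t - 3)*(t + 3)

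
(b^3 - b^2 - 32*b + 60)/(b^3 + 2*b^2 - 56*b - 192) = (b^2 - 7*b + 10)/(b^2 - 4*b - 32)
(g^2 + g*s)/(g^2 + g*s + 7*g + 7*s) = g/(g + 7)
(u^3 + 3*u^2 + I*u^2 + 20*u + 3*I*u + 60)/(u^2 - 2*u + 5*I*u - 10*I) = (u^2 + u*(3 - 4*I) - 12*I)/(u - 2)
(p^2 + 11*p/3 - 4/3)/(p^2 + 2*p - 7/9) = 3*(p + 4)/(3*p + 7)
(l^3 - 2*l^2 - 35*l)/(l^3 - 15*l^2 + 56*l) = (l + 5)/(l - 8)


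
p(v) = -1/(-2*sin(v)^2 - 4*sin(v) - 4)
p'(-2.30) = 0.15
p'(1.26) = -0.03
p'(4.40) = 0.01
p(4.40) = 0.50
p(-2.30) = 0.47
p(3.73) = 0.42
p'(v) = -(4*sin(v)*cos(v) + 4*cos(v))/(-2*sin(v)^2 - 4*sin(v) - 4)^2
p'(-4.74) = -0.00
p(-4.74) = 0.10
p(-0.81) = 0.46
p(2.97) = 0.21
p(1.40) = 0.10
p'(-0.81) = -0.16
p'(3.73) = 0.26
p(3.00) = 0.22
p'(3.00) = 0.21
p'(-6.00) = -0.18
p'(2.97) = 0.21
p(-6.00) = 0.19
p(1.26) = 0.10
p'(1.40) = -0.01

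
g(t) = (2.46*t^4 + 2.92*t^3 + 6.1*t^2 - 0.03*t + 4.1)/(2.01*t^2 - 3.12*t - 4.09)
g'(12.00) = 32.47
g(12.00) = 229.67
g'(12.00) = 32.47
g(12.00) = 229.67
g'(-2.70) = -3.85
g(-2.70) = 6.42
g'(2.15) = -386.04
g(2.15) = -75.54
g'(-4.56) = -8.23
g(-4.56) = 17.67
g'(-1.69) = -0.53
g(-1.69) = 3.98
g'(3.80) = 0.11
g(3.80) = 58.51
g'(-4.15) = -7.27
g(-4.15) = 14.50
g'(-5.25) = -9.86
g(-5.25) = 23.91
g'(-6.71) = -13.33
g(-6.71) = 40.84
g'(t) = (3.12 - 4.02*t)*(2.46*t^4 + 2.92*t^3 + 6.1*t^2 - 0.03*t + 4.1)/(2.01*t^2 - 3.12*t - 4.09)^2 + (9.84*t^3 + 8.76*t^2 + 12.2*t - 0.03)/(2.01*t^2 - 3.12*t - 4.09)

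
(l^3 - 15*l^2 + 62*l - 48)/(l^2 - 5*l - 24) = (l^2 - 7*l + 6)/(l + 3)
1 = 1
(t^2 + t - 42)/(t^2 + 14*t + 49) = (t - 6)/(t + 7)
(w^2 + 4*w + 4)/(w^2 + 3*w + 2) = (w + 2)/(w + 1)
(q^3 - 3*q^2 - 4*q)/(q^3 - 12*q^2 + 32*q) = (q + 1)/(q - 8)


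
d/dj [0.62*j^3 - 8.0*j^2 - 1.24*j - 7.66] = 1.86*j^2 - 16.0*j - 1.24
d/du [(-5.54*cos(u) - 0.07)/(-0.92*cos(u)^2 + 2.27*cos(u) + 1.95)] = (5.0968*cos(u)^2 + 0.1288*cos(u) + 10.6441)*sin(u)/(0.8464*cos(u)^4 - 4.1768*cos(u)^3 + 1.5649*cos(u)^2 + 8.853*cos(u) + 3.8025)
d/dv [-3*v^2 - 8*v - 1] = -6*v - 8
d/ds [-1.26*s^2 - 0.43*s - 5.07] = -2.52*s - 0.43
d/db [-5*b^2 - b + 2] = -10*b - 1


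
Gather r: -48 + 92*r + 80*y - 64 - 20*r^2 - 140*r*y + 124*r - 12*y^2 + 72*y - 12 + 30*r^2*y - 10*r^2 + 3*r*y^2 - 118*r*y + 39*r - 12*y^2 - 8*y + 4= r^2*(30*y - 30) + r*(3*y^2 - 258*y + 255) - 24*y^2 + 144*y - 120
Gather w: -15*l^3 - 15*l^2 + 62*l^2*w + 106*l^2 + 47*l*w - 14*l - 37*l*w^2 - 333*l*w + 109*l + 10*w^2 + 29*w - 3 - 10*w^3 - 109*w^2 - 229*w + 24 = -15*l^3 + 91*l^2 + 95*l - 10*w^3 + w^2*(-37*l - 99) + w*(62*l^2 - 286*l - 200) + 21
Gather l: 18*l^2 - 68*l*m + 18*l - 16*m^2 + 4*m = 18*l^2 + l*(18 - 68*m) - 16*m^2 + 4*m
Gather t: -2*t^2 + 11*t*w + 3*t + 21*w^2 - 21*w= -2*t^2 + t*(11*w + 3) + 21*w^2 - 21*w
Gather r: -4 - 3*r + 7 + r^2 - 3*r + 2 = r^2 - 6*r + 5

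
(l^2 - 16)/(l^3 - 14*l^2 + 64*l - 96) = (l + 4)/(l^2 - 10*l + 24)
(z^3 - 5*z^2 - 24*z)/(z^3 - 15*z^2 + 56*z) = (z + 3)/(z - 7)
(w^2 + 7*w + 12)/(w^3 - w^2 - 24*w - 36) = (w + 4)/(w^2 - 4*w - 12)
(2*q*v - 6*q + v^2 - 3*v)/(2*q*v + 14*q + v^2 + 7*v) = (v - 3)/(v + 7)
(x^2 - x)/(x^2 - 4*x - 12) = x*(1 - x)/(-x^2 + 4*x + 12)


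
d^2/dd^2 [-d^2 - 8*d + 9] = -2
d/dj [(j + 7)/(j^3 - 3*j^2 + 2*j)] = (j*(j^2 - 3*j + 2) - (j + 7)*(3*j^2 - 6*j + 2))/(j^2*(j^2 - 3*j + 2)^2)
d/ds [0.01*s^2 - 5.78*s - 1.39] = 0.02*s - 5.78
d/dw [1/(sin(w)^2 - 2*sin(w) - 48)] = 2*(1 - sin(w))*cos(w)/((sin(w) - 8)^2*(sin(w) + 6)^2)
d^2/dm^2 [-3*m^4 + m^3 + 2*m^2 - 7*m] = -36*m^2 + 6*m + 4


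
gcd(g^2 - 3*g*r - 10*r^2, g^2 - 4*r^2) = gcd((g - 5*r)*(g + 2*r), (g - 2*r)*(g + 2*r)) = g + 2*r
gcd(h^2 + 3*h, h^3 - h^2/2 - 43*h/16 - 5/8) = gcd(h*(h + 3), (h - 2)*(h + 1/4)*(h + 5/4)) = 1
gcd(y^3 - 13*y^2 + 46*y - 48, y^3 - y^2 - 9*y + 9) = y - 3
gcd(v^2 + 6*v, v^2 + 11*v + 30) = v + 6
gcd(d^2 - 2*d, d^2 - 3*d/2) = d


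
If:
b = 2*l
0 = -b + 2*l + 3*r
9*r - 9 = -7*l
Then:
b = 18/7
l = 9/7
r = 0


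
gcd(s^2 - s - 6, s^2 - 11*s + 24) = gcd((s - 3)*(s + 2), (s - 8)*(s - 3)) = s - 3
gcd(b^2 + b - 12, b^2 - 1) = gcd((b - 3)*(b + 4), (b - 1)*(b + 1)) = 1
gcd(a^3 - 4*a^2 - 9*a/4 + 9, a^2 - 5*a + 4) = a - 4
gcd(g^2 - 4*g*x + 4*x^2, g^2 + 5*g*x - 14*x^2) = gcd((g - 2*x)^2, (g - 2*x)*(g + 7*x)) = -g + 2*x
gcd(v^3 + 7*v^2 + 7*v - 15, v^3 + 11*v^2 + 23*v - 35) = v^2 + 4*v - 5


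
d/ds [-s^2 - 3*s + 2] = -2*s - 3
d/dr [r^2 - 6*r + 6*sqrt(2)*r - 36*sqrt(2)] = 2*r - 6 + 6*sqrt(2)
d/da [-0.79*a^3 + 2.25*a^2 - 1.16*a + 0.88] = -2.37*a^2 + 4.5*a - 1.16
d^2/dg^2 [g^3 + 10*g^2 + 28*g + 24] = 6*g + 20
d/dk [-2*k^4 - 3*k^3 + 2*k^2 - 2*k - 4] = -8*k^3 - 9*k^2 + 4*k - 2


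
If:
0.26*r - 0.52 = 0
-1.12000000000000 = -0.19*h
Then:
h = 5.89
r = 2.00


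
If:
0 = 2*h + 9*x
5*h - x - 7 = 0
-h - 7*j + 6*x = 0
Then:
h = 63/47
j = -21/47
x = -14/47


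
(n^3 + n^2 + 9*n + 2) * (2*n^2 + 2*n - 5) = 2*n^5 + 4*n^4 + 15*n^3 + 17*n^2 - 41*n - 10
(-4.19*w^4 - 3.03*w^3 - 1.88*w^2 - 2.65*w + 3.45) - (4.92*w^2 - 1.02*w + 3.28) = -4.19*w^4 - 3.03*w^3 - 6.8*w^2 - 1.63*w + 0.17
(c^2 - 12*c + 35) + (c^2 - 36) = 2*c^2 - 12*c - 1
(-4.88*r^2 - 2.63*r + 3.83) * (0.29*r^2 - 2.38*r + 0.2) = -1.4152*r^4 + 10.8517*r^3 + 6.3941*r^2 - 9.6414*r + 0.766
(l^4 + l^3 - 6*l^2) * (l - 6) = l^5 - 5*l^4 - 12*l^3 + 36*l^2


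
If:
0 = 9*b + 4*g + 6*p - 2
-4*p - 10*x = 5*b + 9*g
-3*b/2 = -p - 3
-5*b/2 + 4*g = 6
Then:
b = 28/41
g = 79/41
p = -81/41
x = -527/410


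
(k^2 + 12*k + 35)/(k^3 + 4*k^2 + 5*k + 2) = (k^2 + 12*k + 35)/(k^3 + 4*k^2 + 5*k + 2)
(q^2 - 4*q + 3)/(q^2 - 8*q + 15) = (q - 1)/(q - 5)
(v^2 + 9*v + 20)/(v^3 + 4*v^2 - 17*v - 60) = (v + 4)/(v^2 - v - 12)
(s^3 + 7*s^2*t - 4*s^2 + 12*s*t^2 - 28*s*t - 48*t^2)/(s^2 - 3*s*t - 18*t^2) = (s^2 + 4*s*t - 4*s - 16*t)/(s - 6*t)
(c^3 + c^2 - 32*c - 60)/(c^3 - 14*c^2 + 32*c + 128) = (c^2 - c - 30)/(c^2 - 16*c + 64)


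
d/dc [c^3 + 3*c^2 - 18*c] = 3*c^2 + 6*c - 18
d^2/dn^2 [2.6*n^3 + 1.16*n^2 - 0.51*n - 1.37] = 15.6*n + 2.32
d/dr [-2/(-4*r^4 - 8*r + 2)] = 4*(-2*r^3 - 1)/(2*r^4 + 4*r - 1)^2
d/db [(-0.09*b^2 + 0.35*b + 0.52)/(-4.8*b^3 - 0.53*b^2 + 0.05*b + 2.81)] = (-0.432*b^4 + 3.36*b^3 + 7.669*b^2 + 0.0454000000000001*b + 0.9575)/(23.04*b^6 + 5.088*b^5 - 0.1991*b^4 - 27.029*b^3 - 2.9761*b^2 + 0.281*b + 7.8961)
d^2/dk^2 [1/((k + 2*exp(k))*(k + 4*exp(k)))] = 2*(-2*(k + 2*exp(k))^2*(k + 4*exp(k))*exp(k) + (k + 2*exp(k))^2*(4*exp(k) + 1)^2 - (k + 2*exp(k))*(k + 4*exp(k))^2*exp(k) + (k + 2*exp(k))*(k + 4*exp(k))*(2*exp(k) + 1)*(4*exp(k) + 1) + (k + 4*exp(k))^2*(2*exp(k) + 1)^2)/((k + 2*exp(k))^3*(k + 4*exp(k))^3)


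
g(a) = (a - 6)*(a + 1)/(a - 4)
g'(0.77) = 1.96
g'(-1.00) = 1.40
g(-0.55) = 0.65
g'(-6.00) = 1.10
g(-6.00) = -6.00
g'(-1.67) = 1.31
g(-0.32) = 0.99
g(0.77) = 2.87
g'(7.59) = 1.78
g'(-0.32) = 1.54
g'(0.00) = 1.62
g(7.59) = 3.80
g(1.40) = 4.25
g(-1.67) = -0.91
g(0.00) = 1.50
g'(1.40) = 2.48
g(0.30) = 2.00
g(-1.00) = 0.00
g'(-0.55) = 1.48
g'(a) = (a - 6)/(a - 4) - (a - 6)*(a + 1)/(a - 4)^2 + (a + 1)/(a - 4)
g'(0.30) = 1.73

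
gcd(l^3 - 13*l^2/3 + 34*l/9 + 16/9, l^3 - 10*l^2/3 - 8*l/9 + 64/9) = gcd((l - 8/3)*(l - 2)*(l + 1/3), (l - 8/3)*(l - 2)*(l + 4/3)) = l^2 - 14*l/3 + 16/3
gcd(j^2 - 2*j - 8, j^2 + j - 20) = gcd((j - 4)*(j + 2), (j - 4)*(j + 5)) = j - 4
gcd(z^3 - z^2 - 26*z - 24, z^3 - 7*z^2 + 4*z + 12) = z^2 - 5*z - 6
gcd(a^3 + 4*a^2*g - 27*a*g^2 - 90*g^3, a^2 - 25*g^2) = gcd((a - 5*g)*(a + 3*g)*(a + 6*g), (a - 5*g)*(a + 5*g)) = a - 5*g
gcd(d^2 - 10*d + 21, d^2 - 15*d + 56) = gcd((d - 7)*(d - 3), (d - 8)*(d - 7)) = d - 7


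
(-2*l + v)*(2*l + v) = -4*l^2 + v^2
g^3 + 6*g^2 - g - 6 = (g - 1)*(g + 1)*(g + 6)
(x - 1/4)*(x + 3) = x^2 + 11*x/4 - 3/4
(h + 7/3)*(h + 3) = h^2 + 16*h/3 + 7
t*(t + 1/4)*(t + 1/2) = t^3 + 3*t^2/4 + t/8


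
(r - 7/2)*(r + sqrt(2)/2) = r^2 - 7*r/2 + sqrt(2)*r/2 - 7*sqrt(2)/4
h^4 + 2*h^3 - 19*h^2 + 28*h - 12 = (h - 2)*(h - 1)^2*(h + 6)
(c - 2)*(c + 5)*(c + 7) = c^3 + 10*c^2 + 11*c - 70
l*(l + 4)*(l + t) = l^3 + l^2*t + 4*l^2 + 4*l*t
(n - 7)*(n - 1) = n^2 - 8*n + 7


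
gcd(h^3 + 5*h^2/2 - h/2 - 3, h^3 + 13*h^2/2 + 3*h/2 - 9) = h^2 + h/2 - 3/2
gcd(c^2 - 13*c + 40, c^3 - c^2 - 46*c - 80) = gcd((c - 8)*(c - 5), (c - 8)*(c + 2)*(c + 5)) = c - 8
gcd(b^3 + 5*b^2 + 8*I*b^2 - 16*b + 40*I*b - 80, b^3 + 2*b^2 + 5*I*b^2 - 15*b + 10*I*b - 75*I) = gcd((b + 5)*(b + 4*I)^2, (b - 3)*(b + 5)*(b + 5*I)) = b + 5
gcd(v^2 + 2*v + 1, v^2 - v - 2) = v + 1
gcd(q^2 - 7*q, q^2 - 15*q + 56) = q - 7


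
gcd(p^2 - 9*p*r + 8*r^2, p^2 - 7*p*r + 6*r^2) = p - r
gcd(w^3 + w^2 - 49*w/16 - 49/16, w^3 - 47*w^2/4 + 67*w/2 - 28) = w - 7/4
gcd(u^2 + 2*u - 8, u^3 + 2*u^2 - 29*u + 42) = u - 2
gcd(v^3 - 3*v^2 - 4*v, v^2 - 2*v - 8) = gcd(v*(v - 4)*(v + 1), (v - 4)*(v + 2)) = v - 4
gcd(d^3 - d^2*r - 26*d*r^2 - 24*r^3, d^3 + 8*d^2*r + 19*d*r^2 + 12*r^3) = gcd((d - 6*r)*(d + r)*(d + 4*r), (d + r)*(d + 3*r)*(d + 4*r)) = d^2 + 5*d*r + 4*r^2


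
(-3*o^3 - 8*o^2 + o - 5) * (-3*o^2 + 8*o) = 9*o^5 - 67*o^3 + 23*o^2 - 40*o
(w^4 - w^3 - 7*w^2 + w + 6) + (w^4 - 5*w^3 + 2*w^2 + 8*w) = 2*w^4 - 6*w^3 - 5*w^2 + 9*w + 6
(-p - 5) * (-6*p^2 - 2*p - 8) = 6*p^3 + 32*p^2 + 18*p + 40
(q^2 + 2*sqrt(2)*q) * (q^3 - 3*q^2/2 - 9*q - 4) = q^5 - 3*q^4/2 + 2*sqrt(2)*q^4 - 9*q^3 - 3*sqrt(2)*q^3 - 18*sqrt(2)*q^2 - 4*q^2 - 8*sqrt(2)*q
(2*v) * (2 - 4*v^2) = -8*v^3 + 4*v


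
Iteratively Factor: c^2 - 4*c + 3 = (c - 1)*(c - 3)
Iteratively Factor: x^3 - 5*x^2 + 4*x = (x - 1)*(x^2 - 4*x) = x*(x - 1)*(x - 4)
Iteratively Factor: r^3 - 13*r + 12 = (r - 1)*(r^2 + r - 12) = (r - 1)*(r + 4)*(r - 3)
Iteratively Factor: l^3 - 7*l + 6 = (l - 2)*(l^2 + 2*l - 3) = (l - 2)*(l + 3)*(l - 1)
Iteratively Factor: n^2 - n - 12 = (n - 4)*(n + 3)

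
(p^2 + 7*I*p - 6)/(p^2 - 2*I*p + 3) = (p + 6*I)/(p - 3*I)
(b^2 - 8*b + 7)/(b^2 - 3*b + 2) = (b - 7)/(b - 2)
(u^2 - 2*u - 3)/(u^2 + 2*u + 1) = (u - 3)/(u + 1)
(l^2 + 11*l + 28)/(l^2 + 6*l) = (l^2 + 11*l + 28)/(l*(l + 6))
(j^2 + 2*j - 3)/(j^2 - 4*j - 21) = (j - 1)/(j - 7)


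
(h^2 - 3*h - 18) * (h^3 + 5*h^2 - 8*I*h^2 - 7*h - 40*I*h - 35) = h^5 + 2*h^4 - 8*I*h^4 - 40*h^3 - 16*I*h^3 - 104*h^2 + 264*I*h^2 + 231*h + 720*I*h + 630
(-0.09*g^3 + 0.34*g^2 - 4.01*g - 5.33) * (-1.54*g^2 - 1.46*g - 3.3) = 0.1386*g^5 - 0.3922*g^4 + 5.976*g^3 + 12.9408*g^2 + 21.0148*g + 17.589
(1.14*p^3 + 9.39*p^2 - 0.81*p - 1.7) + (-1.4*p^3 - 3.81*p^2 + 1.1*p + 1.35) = -0.26*p^3 + 5.58*p^2 + 0.29*p - 0.35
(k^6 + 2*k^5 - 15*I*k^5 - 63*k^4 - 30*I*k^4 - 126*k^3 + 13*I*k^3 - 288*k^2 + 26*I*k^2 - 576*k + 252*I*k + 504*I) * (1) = k^6 + 2*k^5 - 15*I*k^5 - 63*k^4 - 30*I*k^4 - 126*k^3 + 13*I*k^3 - 288*k^2 + 26*I*k^2 - 576*k + 252*I*k + 504*I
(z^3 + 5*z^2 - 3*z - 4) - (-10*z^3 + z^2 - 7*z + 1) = 11*z^3 + 4*z^2 + 4*z - 5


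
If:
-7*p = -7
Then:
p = 1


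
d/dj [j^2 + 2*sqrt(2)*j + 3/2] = 2*j + 2*sqrt(2)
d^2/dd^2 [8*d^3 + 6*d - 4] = 48*d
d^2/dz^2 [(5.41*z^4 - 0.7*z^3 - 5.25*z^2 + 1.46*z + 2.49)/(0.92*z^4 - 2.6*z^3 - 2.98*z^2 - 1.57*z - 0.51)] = (2.8421709430404e-14*z^10 + 24.6964799999998*z^9 + 62.330736*z^8 + 172.432656*z^7 - 14.1149919999997*z^6 - 116.39118*z^5 + 369.581274*z^4 + 536.577816*z^3 + 245.842884*z^2 + 35.681976*z - 0.362495999999998)/(0.778688*z^12 - 6.60192*z^11 + 11.090784*z^10 + 21.206416*z^9 - 14.686848*z^8 - 67.961328*z^7 - 94.600132*z^6 - 80.34192*z^5 - 47.396262*z^4 - 20.215189*z^3 - 6.096591*z^2 - 1.225071*z - 0.132651)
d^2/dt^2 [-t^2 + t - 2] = -2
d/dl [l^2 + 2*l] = 2*l + 2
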